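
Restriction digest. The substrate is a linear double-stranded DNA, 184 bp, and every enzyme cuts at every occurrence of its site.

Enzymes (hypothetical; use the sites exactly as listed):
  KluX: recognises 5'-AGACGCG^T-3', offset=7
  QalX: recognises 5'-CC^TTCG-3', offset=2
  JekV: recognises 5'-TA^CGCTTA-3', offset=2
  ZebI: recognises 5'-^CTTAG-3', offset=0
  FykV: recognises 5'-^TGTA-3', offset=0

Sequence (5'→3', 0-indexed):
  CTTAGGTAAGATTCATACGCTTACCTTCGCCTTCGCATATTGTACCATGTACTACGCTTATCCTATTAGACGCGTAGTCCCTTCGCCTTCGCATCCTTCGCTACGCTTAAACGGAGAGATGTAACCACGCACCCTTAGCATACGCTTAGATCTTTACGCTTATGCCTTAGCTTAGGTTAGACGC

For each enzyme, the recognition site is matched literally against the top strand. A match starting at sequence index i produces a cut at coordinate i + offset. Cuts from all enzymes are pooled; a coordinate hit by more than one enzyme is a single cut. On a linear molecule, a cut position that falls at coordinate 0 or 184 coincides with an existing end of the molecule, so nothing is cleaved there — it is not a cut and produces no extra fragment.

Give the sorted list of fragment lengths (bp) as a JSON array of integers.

[2,5,6,6,7,7,7,7,8,9,9,9,9,12,14,14,16,17,20]

Per-enzyme occurrences:
  KluX AGACGCGT/7: at [67] ⇒ [74]
  QalX CCTTCG/2: at [23, 29, 79, 85, 94] ⇒ [25, 31, 81, 87, 96]
  JekV TACGCTTA/2: at [15, 52, 101, 140, 154] ⇒ [17, 54, 103, 142, 156]
  ZebI CTTAG/0: at [0, 133, 144, 165, 170] ⇒ [133, 144, 165, 170] (position 0 is a terminus of the linear molecule — no cut)
  FykV TGTA/0: at [40, 47, 119] ⇒ [40, 47, 119]

All cut coordinates (distinct, sorted): [17, 25, 31, 40, 47, 54, 74, 81, 87, 96, 103, 119, 133, 142, 144, 156, 165, 170]

Fragment lengths:
  [0,17): 17 bp
  [17,25): 8 bp
  [25,31): 6 bp
  [31,40): 9 bp
  [40,47): 7 bp
  [47,54): 7 bp
  [54,74): 20 bp
  [74,81): 7 bp
  [81,87): 6 bp
  [87,96): 9 bp
  [96,103): 7 bp
  [103,119): 16 bp
  [119,133): 14 bp
  [133,142): 9 bp
  [142,144): 2 bp
  [144,156): 12 bp
  [156,165): 9 bp
  [165,170): 5 bp
  [170,184): 14 bp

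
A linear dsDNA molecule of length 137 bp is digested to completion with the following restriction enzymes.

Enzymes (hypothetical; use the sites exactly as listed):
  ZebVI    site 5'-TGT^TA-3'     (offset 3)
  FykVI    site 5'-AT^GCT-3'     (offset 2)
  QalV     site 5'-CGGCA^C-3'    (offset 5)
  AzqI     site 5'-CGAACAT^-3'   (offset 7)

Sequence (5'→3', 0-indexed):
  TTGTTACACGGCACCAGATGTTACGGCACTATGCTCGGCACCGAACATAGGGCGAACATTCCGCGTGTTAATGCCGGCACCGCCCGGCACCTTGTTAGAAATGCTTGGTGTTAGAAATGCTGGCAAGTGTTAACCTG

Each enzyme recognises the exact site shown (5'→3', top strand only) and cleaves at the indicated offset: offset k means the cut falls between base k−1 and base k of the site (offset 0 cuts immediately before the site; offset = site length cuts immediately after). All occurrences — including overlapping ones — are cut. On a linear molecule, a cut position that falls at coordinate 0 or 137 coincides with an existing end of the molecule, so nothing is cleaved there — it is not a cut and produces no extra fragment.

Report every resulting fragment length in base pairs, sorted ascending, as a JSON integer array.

Scan for sites:
  ZebVI TGTTA/3: at [1, 18, 65, 92, 108, 127] ⇒ [4, 21, 68, 95, 111, 130]
  FykVI ATGCT/2: at [30, 100, 116] ⇒ [32, 102, 118]
  QalV CGGCAC/5: at [8, 23, 35, 74, 84] ⇒ [13, 28, 40, 79, 89]
  AzqI CGAACAT/7: at [41, 52] ⇒ [48, 59]

All cut coordinates (distinct, sorted): [4, 13, 21, 28, 32, 40, 48, 59, 68, 79, 89, 95, 102, 111, 118, 130]

Fragment lengths:
  [0,4): 4 bp
  [4,13): 9 bp
  [13,21): 8 bp
  [21,28): 7 bp
  [28,32): 4 bp
  [32,40): 8 bp
  [40,48): 8 bp
  [48,59): 11 bp
  [59,68): 9 bp
  [68,79): 11 bp
  [79,89): 10 bp
  [89,95): 6 bp
  [95,102): 7 bp
  [102,111): 9 bp
  [111,118): 7 bp
  [118,130): 12 bp
  [130,137): 7 bp

[4,4,6,7,7,7,7,8,8,8,9,9,9,10,11,11,12]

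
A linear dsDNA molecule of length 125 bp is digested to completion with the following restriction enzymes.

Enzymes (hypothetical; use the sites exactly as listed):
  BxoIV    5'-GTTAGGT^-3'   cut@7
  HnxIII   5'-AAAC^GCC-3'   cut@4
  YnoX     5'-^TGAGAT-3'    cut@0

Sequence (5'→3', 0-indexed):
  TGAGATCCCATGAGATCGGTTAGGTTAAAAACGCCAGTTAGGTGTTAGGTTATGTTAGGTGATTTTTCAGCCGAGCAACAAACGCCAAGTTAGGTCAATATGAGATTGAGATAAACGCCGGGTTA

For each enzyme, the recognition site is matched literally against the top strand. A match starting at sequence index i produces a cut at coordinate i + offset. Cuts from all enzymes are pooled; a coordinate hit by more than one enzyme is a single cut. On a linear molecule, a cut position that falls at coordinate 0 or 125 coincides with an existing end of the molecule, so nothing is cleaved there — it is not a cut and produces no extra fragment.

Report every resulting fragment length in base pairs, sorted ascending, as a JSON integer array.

Per-enzyme occurrences:
  BxoIV (GTTAGGT, off=7): starts [18, 36, 43, 53, 88] → cuts [25, 43, 50, 60, 95]
  HnxIII (AAACGCC, off=4): starts [28, 79, 112] → cuts [32, 83, 116]
  YnoX (TGAGAT, off=0): starts [0, 10, 100, 106] → cuts [10, 100, 106] (position 0 is a terminus of the linear molecule — no cut)

Pooled cuts: [10, 25, 32, 43, 50, 60, 83, 95, 100, 106, 116]

Fragment lengths:
  [0,10): 10 bp
  [10,25): 15 bp
  [25,32): 7 bp
  [32,43): 11 bp
  [43,50): 7 bp
  [50,60): 10 bp
  [60,83): 23 bp
  [83,95): 12 bp
  [95,100): 5 bp
  [100,106): 6 bp
  [106,116): 10 bp
  [116,125): 9 bp

[5,6,7,7,9,10,10,10,11,12,15,23]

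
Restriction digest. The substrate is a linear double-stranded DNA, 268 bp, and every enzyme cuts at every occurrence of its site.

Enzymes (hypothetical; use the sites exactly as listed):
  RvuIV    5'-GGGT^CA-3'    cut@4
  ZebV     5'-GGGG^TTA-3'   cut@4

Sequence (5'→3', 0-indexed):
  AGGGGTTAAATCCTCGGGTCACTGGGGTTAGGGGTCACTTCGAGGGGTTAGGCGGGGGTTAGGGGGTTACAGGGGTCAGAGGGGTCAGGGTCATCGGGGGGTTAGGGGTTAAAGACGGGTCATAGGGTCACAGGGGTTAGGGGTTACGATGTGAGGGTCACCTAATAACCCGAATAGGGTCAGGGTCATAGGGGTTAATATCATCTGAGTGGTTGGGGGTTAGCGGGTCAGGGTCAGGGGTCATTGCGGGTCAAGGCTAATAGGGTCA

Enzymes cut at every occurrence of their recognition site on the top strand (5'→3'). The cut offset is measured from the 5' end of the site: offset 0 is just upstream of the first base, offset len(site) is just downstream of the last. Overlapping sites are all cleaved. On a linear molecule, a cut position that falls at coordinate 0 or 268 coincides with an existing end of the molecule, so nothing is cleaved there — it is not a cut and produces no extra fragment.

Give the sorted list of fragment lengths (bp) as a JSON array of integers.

Site scan:
  RvuIV (GGGTCA, off=4): starts [15, 31, 72, 81, 87, 116, 124, 154, 176, 182, 224, 230, 237, 247, 262] → cuts [19, 35, 76, 85, 91, 120, 128, 158, 180, 186, 228, 234, 241, 251, 266]
  ZebV (GGGGTTA, off=4): starts [1, 23, 43, 54, 62, 97, 104, 132, 139, 190, 215] → cuts [5, 27, 47, 58, 66, 101, 108, 136, 143, 194, 219]

All cut coordinates (distinct, sorted): [5, 19, 27, 35, 47, 58, 66, 76, 85, 91, 101, 108, 120, 128, 136, 143, 158, 180, 186, 194, 219, 228, 234, 241, 251, 266]

Fragments:
  [0,5): 5 bp
  [5,19): 14 bp
  [19,27): 8 bp
  [27,35): 8 bp
  [35,47): 12 bp
  [47,58): 11 bp
  [58,66): 8 bp
  [66,76): 10 bp
  [76,85): 9 bp
  [85,91): 6 bp
  [91,101): 10 bp
  [101,108): 7 bp
  [108,120): 12 bp
  [120,128): 8 bp
  [128,136): 8 bp
  [136,143): 7 bp
  [143,158): 15 bp
  [158,180): 22 bp
  [180,186): 6 bp
  [186,194): 8 bp
  [194,219): 25 bp
  [219,228): 9 bp
  [228,234): 6 bp
  [234,241): 7 bp
  [241,251): 10 bp
  [251,266): 15 bp
  [266,268): 2 bp

[2,5,6,6,6,7,7,7,8,8,8,8,8,8,9,9,10,10,10,11,12,12,14,15,15,22,25]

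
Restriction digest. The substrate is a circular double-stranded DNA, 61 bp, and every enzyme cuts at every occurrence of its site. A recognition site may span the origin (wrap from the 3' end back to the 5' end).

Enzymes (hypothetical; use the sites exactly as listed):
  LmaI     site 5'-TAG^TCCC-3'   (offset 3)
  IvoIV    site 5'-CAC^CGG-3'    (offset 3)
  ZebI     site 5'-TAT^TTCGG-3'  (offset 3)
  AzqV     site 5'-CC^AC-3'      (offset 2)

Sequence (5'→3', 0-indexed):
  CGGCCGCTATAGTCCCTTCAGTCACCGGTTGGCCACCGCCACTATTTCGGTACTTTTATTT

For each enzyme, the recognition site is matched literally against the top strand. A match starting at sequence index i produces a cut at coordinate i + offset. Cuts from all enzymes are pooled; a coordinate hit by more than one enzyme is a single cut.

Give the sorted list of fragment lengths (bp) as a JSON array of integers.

Site scan:
  LmaI (TAGTCCC, off=3): starts [9] → cuts [12]
  IvoIV (CACCGG, off=3): starts [22] → cuts [25]
  ZebI (TATTTCGG, off=3): starts [42, 56] → cuts [45, 59]
  AzqV (CCAC, off=2): starts [32, 38] → cuts [34, 40]

Pooled cuts: [12, 25, 34, 40, 45, 59]

Fragment lengths:
  12→25: 13 bp
  25→34: 9 bp
  34→40: 6 bp
  40→45: 5 bp
  45→59: 14 bp
  59→12 (wrap): 61-59+12 = 14 bp

[5,6,9,13,14,14]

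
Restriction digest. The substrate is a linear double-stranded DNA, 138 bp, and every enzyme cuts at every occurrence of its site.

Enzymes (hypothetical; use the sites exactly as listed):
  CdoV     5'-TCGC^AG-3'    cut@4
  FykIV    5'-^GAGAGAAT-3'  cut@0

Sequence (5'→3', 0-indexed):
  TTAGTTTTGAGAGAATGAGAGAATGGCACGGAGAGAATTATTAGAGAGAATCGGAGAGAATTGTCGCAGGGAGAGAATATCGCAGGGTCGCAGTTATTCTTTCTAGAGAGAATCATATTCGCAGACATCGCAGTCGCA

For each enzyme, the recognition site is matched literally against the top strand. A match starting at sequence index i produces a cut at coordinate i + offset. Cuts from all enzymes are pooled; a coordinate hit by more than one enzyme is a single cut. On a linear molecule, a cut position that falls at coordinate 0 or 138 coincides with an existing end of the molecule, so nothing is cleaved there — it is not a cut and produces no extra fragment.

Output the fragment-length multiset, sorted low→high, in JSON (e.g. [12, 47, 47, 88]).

[3,7,8,8,8,9,10,13,13,14,14,14,17]

Site scan:
  CdoV TCGCAG/4: at [63, 79, 87, 118, 127] ⇒ [67, 83, 91, 122, 131]
  FykIV GAGAGAAT/0: at [8, 16, 30, 43, 53, 70, 105] ⇒ [8, 16, 30, 43, 53, 70, 105]

Pooled cuts: [8, 16, 30, 43, 53, 67, 70, 83, 91, 105, 122, 131]

Fragment lengths:
  [0,8): 8 bp
  [8,16): 8 bp
  [16,30): 14 bp
  [30,43): 13 bp
  [43,53): 10 bp
  [53,67): 14 bp
  [67,70): 3 bp
  [70,83): 13 bp
  [83,91): 8 bp
  [91,105): 14 bp
  [105,122): 17 bp
  [122,131): 9 bp
  [131,138): 7 bp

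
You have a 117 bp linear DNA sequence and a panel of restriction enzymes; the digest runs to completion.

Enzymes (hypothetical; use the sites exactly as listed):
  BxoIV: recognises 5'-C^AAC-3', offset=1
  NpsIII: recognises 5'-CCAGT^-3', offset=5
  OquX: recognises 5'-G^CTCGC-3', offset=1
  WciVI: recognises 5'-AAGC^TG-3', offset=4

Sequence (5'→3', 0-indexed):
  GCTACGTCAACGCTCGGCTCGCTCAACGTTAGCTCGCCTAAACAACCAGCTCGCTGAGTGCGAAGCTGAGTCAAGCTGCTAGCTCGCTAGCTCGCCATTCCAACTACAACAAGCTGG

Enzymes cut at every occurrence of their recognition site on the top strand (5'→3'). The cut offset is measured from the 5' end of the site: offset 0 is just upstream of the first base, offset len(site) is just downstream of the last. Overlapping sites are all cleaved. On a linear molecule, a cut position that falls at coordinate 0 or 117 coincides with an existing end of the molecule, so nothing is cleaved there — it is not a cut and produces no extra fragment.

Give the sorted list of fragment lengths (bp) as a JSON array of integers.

Scan for sites:
  BxoIV CAAC/1: at [7, 23, 42, 100, 106] ⇒ [8, 24, 43, 101, 107]
  NpsIII (CCAGT, off=5): no sites
  OquX GCTCGC/1: at [16, 31, 48, 81, 89] ⇒ [17, 32, 49, 82, 90]
  WciVI AAGCTG/4: at [62, 72, 110] ⇒ [66, 76, 114]

All cut coordinates (distinct, sorted): [8, 17, 24, 32, 43, 49, 66, 76, 82, 90, 101, 107, 114]

Fragments:
  [0,8): 8 bp
  [8,17): 9 bp
  [17,24): 7 bp
  [24,32): 8 bp
  [32,43): 11 bp
  [43,49): 6 bp
  [49,66): 17 bp
  [66,76): 10 bp
  [76,82): 6 bp
  [82,90): 8 bp
  [90,101): 11 bp
  [101,107): 6 bp
  [107,114): 7 bp
  [114,117): 3 bp

[3,6,6,6,7,7,8,8,8,9,10,11,11,17]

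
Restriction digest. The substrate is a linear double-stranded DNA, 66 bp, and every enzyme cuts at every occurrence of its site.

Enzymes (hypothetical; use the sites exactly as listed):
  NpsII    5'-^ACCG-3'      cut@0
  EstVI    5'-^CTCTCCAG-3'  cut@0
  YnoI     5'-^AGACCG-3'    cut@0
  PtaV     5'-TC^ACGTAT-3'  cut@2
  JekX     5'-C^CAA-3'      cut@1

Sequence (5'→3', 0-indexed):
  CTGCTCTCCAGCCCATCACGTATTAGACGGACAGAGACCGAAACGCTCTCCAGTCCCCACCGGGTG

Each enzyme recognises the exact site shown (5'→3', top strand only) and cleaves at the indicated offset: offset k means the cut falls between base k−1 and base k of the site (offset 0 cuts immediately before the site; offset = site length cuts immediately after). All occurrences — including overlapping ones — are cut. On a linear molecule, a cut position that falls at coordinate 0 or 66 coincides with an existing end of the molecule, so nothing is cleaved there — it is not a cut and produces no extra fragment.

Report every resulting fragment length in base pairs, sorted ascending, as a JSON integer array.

Site scan:
  NpsII (ACCG, off=0): starts [36, 58] → cuts [36, 58]
  EstVI (CTCTCCAG, off=0): starts [3, 45] → cuts [3, 45]
  YnoI (AGACCG, off=0): starts [34] → cuts [34]
  PtaV (TCACGTAT, off=2): starts [15] → cuts [17]
  JekX (CCAA, off=1): no sites

All cut coordinates (distinct, sorted): [3, 17, 34, 36, 45, 58]

Fragments:
  [0,3): 3 bp
  [3,17): 14 bp
  [17,34): 17 bp
  [34,36): 2 bp
  [36,45): 9 bp
  [45,58): 13 bp
  [58,66): 8 bp

[2,3,8,9,13,14,17]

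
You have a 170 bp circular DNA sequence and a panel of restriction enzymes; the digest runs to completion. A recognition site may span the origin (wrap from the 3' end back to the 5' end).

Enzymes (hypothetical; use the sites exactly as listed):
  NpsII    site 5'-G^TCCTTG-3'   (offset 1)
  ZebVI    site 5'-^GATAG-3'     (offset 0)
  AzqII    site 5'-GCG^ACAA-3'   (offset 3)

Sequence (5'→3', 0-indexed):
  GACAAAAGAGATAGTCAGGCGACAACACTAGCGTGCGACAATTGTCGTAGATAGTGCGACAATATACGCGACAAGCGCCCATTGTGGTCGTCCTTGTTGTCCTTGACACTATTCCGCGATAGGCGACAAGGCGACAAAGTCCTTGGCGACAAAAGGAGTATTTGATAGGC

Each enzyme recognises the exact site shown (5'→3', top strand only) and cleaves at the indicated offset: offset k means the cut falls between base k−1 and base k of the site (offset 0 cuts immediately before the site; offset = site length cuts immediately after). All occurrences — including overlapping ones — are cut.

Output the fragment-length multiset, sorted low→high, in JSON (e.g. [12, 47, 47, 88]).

[6,8,8,8,8,9,9,9,12,12,12,15,16,18,20]

Scan for sites:
  NpsII (GTCCTTG, off=1): starts [89, 98, 138] → cuts [90, 99, 139]
  ZebVI (GATAG, off=0): starts [9, 49, 117, 163] → cuts [9, 49, 117, 163]
  AzqII (GCGACAA, off=3): starts [18, 34, 55, 67, 122, 130, 145, 168] → cuts [1, 21, 37, 58, 70, 125, 133, 148]

All cut coordinates (distinct, sorted): [1, 9, 21, 37, 49, 58, 70, 90, 99, 117, 125, 133, 139, 148, 163]

Fragments:
  1→9: 8 bp
  9→21: 12 bp
  21→37: 16 bp
  37→49: 12 bp
  49→58: 9 bp
  58→70: 12 bp
  70→90: 20 bp
  90→99: 9 bp
  99→117: 18 bp
  117→125: 8 bp
  125→133: 8 bp
  133→139: 6 bp
  139→148: 9 bp
  148→163: 15 bp
  163→1 (wrap): 170-163+1 = 8 bp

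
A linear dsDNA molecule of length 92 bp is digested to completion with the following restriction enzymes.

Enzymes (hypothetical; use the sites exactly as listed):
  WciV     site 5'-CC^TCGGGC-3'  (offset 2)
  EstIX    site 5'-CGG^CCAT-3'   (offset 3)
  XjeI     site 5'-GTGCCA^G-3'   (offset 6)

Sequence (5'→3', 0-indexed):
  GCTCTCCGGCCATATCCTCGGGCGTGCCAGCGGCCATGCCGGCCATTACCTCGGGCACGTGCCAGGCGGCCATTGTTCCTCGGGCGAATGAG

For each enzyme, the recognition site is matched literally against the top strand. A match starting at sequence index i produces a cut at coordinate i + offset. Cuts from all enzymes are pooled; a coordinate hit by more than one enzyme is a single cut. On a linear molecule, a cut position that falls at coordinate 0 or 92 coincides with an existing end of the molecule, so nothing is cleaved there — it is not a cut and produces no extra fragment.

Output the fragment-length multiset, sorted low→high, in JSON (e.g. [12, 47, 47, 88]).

Scan for sites:
  WciV (CCTCGGGC, off=2): starts [15, 48, 77] → cuts [17, 50, 79]
  EstIX (CGGCCAT, off=3): starts [6, 30, 39, 66] → cuts [9, 33, 42, 69]
  XjeI (GTGCCAG, off=6): starts [23, 58] → cuts [29, 64]

All cut coordinates (distinct, sorted): [9, 17, 29, 33, 42, 50, 64, 69, 79]

Fragment lengths:
  [0,9): 9 bp
  [9,17): 8 bp
  [17,29): 12 bp
  [29,33): 4 bp
  [33,42): 9 bp
  [42,50): 8 bp
  [50,64): 14 bp
  [64,69): 5 bp
  [69,79): 10 bp
  [79,92): 13 bp

[4,5,8,8,9,9,10,12,13,14]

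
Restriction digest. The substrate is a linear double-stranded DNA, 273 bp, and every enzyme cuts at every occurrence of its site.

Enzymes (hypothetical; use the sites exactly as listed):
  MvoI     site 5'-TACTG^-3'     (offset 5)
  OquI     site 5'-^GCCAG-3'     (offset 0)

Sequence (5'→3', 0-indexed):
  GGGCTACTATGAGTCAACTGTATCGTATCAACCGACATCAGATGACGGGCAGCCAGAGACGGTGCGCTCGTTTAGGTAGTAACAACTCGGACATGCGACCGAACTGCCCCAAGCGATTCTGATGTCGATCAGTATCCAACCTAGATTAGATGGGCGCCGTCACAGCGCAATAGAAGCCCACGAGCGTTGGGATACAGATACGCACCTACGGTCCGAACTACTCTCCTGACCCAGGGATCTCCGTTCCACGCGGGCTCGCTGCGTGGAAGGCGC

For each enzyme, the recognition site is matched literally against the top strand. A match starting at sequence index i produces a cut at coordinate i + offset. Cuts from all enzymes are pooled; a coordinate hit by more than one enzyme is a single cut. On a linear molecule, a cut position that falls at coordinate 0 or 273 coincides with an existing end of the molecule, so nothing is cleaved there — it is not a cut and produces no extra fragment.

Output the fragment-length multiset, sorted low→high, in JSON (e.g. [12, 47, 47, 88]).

[51,222]

Scan for sites:
  MvoI (TACTG, off=5): no sites
  OquI (GCCAG, off=0): starts [51] → cuts [51]

Pooled cuts: [51]

Fragment lengths:
  [0,51): 51 bp
  [51,273): 222 bp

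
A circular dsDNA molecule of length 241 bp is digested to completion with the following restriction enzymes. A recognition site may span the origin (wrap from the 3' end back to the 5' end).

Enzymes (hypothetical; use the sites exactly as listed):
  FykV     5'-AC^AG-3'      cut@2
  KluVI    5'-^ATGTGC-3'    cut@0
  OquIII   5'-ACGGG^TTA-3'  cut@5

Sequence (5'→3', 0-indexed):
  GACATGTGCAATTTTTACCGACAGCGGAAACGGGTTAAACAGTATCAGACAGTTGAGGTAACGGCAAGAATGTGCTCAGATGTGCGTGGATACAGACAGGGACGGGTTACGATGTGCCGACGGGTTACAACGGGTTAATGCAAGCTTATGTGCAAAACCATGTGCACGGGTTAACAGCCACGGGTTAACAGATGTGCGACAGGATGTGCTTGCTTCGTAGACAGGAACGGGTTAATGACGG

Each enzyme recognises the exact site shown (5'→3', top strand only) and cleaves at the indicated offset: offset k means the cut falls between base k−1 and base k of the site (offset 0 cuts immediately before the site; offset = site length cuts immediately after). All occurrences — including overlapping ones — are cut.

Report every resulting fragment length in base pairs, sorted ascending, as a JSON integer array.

Site scan:
  FykV (ACAG, off=2): starts [20, 38, 48, 91, 95, 173, 187, 198, 220] → cuts [22, 40, 50, 93, 97, 175, 189, 200, 222]
  KluVI (ATGTGC, off=0): starts [3, 69, 79, 111, 147, 159, 191, 203] → cuts [3, 69, 79, 111, 147, 159, 191, 203]
  OquIII (ACGGGTTA, off=5): starts [29, 101, 119, 129, 165, 179, 226] → cuts [34, 106, 124, 134, 170, 184, 231]

Pooled cuts: [3, 22, 34, 40, 50, 69, 79, 93, 97, 106, 111, 124, 134, 147, 159, 170, 175, 184, 189, 191, 200, 203, 222, 231]

Fragments:
  3→22: 19 bp
  22→34: 12 bp
  34→40: 6 bp
  40→50: 10 bp
  50→69: 19 bp
  69→79: 10 bp
  79→93: 14 bp
  93→97: 4 bp
  97→106: 9 bp
  106→111: 5 bp
  111→124: 13 bp
  124→134: 10 bp
  134→147: 13 bp
  147→159: 12 bp
  159→170: 11 bp
  170→175: 5 bp
  175→184: 9 bp
  184→189: 5 bp
  189→191: 2 bp
  191→200: 9 bp
  200→203: 3 bp
  203→222: 19 bp
  222→231: 9 bp
  231→3 (wrap): 241-231+3 = 13 bp

[2,3,4,5,5,5,6,9,9,9,9,10,10,10,11,12,12,13,13,13,14,19,19,19]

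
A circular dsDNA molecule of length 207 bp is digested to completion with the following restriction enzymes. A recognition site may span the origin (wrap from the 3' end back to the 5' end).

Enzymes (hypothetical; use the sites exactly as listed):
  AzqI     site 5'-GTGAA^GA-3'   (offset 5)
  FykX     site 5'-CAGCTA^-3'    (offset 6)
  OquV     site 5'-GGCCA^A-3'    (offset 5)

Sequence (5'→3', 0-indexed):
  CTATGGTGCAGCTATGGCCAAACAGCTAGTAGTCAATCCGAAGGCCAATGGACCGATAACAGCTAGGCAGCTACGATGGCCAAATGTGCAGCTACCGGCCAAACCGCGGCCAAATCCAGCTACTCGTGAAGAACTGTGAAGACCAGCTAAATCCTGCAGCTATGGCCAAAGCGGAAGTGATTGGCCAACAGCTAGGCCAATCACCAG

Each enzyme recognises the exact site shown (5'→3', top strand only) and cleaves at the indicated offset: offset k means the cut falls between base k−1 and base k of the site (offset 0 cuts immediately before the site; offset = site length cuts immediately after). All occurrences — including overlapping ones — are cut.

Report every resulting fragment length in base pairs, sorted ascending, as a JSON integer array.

Per-enzyme occurrences:
  AzqI GTGAAGA/5: at [125, 135] ⇒ [130, 140]
  FykX CAGCTA/6: at [8, 22, 59, 67, 88, 116, 143, 156, 188, 204] ⇒ [3, 14, 28, 65, 73, 94, 122, 149, 162, 194]
  OquV GGCCAA/5: at [15, 42, 77, 96, 107, 163, 182, 194] ⇒ [20, 47, 82, 101, 112, 168, 187, 199]

Pooled cuts: [3, 14, 20, 28, 47, 65, 73, 82, 94, 101, 112, 122, 130, 140, 149, 162, 168, 187, 194, 199]

Fragment lengths:
  3→14: 11 bp
  14→20: 6 bp
  20→28: 8 bp
  28→47: 19 bp
  47→65: 18 bp
  65→73: 8 bp
  73→82: 9 bp
  82→94: 12 bp
  94→101: 7 bp
  101→112: 11 bp
  112→122: 10 bp
  122→130: 8 bp
  130→140: 10 bp
  140→149: 9 bp
  149→162: 13 bp
  162→168: 6 bp
  168→187: 19 bp
  187→194: 7 bp
  194→199: 5 bp
  199→3 (wrap): 207-199+3 = 11 bp

[5,6,6,7,7,8,8,8,9,9,10,10,11,11,11,12,13,18,19,19]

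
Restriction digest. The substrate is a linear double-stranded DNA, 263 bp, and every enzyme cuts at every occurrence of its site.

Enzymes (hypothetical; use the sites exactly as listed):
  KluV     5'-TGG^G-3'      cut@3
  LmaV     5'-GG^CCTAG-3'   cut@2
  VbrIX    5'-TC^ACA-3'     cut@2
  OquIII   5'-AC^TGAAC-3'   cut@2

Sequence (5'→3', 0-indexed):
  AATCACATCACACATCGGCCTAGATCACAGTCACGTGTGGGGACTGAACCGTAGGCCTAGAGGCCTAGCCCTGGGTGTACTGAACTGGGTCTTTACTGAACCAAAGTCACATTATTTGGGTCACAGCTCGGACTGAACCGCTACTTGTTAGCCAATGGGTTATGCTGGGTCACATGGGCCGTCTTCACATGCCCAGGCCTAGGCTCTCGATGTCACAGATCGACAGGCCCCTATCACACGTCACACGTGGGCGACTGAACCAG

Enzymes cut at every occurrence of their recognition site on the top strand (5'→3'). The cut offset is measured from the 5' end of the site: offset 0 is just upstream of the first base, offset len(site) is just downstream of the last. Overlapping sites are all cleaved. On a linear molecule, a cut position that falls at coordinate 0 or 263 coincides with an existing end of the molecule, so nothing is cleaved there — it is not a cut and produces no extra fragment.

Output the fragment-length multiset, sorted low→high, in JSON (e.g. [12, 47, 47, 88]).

[3,3,4,4,5,5,6,6,7,8,8,8,8,8,8,9,9,10,11,11,11,11,11,12,14,17,21,25]

Scan for sites:
  KluV (TGGG, off=3): starts [37, 71, 85, 116, 155, 165, 174, 247] → cuts [40, 74, 88, 119, 158, 168, 177, 250]
  LmaV (GGCCTAG, off=2): starts [16, 53, 61, 195] → cuts [18, 55, 63, 197]
  VbrIX (TCACA, off=2): starts [2, 7, 24, 106, 120, 169, 184, 212, 233, 240] → cuts [4, 9, 26, 108, 122, 171, 186, 214, 235, 242]
  OquIII (ACTGAAC, off=2): starts [42, 78, 94, 131, 253] → cuts [44, 80, 96, 133, 255]

All cut coordinates (distinct, sorted): [4, 9, 18, 26, 40, 44, 55, 63, 74, 80, 88, 96, 108, 119, 122, 133, 158, 168, 171, 177, 186, 197, 214, 235, 242, 250, 255]

Fragments:
  [0,4): 4 bp
  [4,9): 5 bp
  [9,18): 9 bp
  [18,26): 8 bp
  [26,40): 14 bp
  [40,44): 4 bp
  [44,55): 11 bp
  [55,63): 8 bp
  [63,74): 11 bp
  [74,80): 6 bp
  [80,88): 8 bp
  [88,96): 8 bp
  [96,108): 12 bp
  [108,119): 11 bp
  [119,122): 3 bp
  [122,133): 11 bp
  [133,158): 25 bp
  [158,168): 10 bp
  [168,171): 3 bp
  [171,177): 6 bp
  [177,186): 9 bp
  [186,197): 11 bp
  [197,214): 17 bp
  [214,235): 21 bp
  [235,242): 7 bp
  [242,250): 8 bp
  [250,255): 5 bp
  [255,263): 8 bp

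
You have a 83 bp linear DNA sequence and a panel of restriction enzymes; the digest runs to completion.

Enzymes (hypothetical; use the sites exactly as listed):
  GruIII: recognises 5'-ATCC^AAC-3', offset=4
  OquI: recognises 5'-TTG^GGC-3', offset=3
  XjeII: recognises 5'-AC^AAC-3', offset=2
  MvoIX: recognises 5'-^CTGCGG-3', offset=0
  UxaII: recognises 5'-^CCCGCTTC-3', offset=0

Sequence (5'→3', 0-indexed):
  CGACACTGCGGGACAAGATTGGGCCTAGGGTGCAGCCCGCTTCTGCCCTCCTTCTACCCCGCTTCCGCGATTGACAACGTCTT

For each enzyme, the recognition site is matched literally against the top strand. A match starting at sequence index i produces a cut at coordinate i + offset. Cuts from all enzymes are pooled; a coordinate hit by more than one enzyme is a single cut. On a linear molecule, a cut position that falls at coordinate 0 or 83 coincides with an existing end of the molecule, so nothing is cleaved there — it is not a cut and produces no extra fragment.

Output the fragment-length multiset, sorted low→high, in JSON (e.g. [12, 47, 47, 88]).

Per-enzyme occurrences:
  GruIII (ATCCAAC, off=4): no sites
  OquI TTGGGC/3: at [18] ⇒ [21]
  XjeII ACAAC/2: at [73] ⇒ [75]
  MvoIX CTGCGG/0: at [5] ⇒ [5]
  UxaII CCCGCTTC/0: at [35, 57] ⇒ [35, 57]

All cut coordinates (distinct, sorted): [5, 21, 35, 57, 75]

Fragment lengths:
  [0,5): 5 bp
  [5,21): 16 bp
  [21,35): 14 bp
  [35,57): 22 bp
  [57,75): 18 bp
  [75,83): 8 bp

[5,8,14,16,18,22]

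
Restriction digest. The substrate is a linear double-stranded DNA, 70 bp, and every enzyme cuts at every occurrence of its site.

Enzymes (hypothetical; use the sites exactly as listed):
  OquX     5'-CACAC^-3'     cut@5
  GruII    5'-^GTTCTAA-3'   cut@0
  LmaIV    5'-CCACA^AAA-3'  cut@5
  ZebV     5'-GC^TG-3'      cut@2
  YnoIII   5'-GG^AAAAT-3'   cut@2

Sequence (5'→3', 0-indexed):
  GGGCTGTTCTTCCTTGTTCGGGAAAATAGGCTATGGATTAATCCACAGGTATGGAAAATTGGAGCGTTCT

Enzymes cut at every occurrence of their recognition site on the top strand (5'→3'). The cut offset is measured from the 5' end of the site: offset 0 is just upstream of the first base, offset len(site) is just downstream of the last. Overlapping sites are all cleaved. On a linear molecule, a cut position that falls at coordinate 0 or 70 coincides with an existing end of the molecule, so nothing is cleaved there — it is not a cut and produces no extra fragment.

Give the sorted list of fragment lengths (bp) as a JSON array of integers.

Scan for sites:
  OquX (CACAC, off=5): no sites
  GruII (GTTCTAA, off=0): no sites
  LmaIV (CCACAAAA, off=5): no sites
  ZebV (GCTG, off=2): starts [2] → cuts [4]
  YnoIII (GGAAAAT, off=2): starts [20, 52] → cuts [22, 54]

All cut coordinates (distinct, sorted): [4, 22, 54]

Fragments:
  [0,4): 4 bp
  [4,22): 18 bp
  [22,54): 32 bp
  [54,70): 16 bp

[4,16,18,32]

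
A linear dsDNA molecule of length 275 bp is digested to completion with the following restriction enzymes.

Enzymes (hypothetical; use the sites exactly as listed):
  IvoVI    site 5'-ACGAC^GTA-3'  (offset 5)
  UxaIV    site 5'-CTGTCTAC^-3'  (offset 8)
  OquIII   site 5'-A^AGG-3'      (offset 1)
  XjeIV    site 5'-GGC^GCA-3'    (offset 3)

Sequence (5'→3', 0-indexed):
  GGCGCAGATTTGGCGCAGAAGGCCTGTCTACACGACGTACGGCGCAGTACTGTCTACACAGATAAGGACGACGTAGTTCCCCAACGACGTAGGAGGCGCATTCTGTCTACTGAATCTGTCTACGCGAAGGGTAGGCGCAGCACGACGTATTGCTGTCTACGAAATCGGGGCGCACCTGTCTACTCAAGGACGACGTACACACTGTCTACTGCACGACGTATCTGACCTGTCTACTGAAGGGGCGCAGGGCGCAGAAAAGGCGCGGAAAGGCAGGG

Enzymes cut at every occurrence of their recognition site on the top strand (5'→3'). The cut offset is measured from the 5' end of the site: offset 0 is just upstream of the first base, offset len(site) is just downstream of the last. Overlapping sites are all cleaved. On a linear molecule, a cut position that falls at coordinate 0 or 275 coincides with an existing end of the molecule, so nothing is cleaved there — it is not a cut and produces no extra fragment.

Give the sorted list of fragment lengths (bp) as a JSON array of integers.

[3,3,3,4,5,5,6,7,7,7,7,8,8,8,8,9,9,10,10,11,11,12,12,13,13,14,14,15,16,17]

Per-enzyme occurrences:
  IvoVI ACGACGTA/5: at [31, 67, 83, 141, 189, 212] ⇒ [36, 72, 88, 146, 194, 217]
  UxaIV CTGTCTAC/8: at [23, 49, 102, 115, 152, 175, 201, 226] ⇒ [31, 57, 110, 123, 160, 183, 209, 234]
  OquIII AAGG/1: at [18, 63, 126, 185, 236, 256, 266] ⇒ [19, 64, 127, 186, 237, 257, 267]
  XjeIV GGCGCA/3: at [0, 11, 40, 94, 133, 168, 240, 247] ⇒ [3, 14, 43, 97, 136, 171, 243, 250]

All cut coordinates (distinct, sorted): [3, 14, 19, 31, 36, 43, 57, 64, 72, 88, 97, 110, 123, 127, 136, 146, 160, 171, 183, 186, 194, 209, 217, 234, 237, 243, 250, 257, 267]

Fragments:
  [0,3): 3 bp
  [3,14): 11 bp
  [14,19): 5 bp
  [19,31): 12 bp
  [31,36): 5 bp
  [36,43): 7 bp
  [43,57): 14 bp
  [57,64): 7 bp
  [64,72): 8 bp
  [72,88): 16 bp
  [88,97): 9 bp
  [97,110): 13 bp
  [110,123): 13 bp
  [123,127): 4 bp
  [127,136): 9 bp
  [136,146): 10 bp
  [146,160): 14 bp
  [160,171): 11 bp
  [171,183): 12 bp
  [183,186): 3 bp
  [186,194): 8 bp
  [194,209): 15 bp
  [209,217): 8 bp
  [217,234): 17 bp
  [234,237): 3 bp
  [237,243): 6 bp
  [243,250): 7 bp
  [250,257): 7 bp
  [257,267): 10 bp
  [267,275): 8 bp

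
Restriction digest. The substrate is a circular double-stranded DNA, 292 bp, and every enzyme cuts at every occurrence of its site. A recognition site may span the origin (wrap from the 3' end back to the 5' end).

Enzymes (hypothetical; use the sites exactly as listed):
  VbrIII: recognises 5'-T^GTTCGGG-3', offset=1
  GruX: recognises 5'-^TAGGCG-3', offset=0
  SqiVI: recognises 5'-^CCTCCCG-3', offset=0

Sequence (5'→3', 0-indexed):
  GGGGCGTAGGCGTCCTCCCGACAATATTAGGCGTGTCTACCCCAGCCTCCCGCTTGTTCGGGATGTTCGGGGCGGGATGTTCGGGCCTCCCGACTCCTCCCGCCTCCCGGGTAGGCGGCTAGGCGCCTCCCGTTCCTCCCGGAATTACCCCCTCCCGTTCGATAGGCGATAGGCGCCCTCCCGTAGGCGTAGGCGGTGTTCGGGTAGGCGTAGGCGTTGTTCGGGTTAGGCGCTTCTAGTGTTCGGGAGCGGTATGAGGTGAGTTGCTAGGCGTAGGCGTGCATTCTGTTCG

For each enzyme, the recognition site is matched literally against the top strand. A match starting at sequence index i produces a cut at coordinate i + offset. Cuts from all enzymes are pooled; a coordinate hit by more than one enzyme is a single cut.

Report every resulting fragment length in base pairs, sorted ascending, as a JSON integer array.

Scan for sites:
  VbrIII TGTTCGGG/1: at [54, 63, 77, 196, 217, 239, 286] ⇒ [55, 64, 78, 197, 218, 240, 287]
  GruX TAGGCG/0: at [6, 27, 111, 119, 162, 169, 183, 189, 204, 210, 226, 267, 273] ⇒ [6, 27, 111, 119, 162, 169, 183, 189, 204, 210, 226, 267, 273]
  SqiVI CCTCCCG/0: at [13, 45, 85, 95, 102, 125, 134, 150, 176] ⇒ [13, 45, 85, 95, 102, 125, 134, 150, 176]

All cut coordinates (distinct, sorted): [6, 13, 27, 45, 55, 64, 78, 85, 95, 102, 111, 119, 125, 134, 150, 162, 169, 176, 183, 189, 197, 204, 210, 218, 226, 240, 267, 273, 287]

Fragments:
  6→13: 7 bp
  13→27: 14 bp
  27→45: 18 bp
  45→55: 10 bp
  55→64: 9 bp
  64→78: 14 bp
  78→85: 7 bp
  85→95: 10 bp
  95→102: 7 bp
  102→111: 9 bp
  111→119: 8 bp
  119→125: 6 bp
  125→134: 9 bp
  134→150: 16 bp
  150→162: 12 bp
  162→169: 7 bp
  169→176: 7 bp
  176→183: 7 bp
  183→189: 6 bp
  189→197: 8 bp
  197→204: 7 bp
  204→210: 6 bp
  210→218: 8 bp
  218→226: 8 bp
  226→240: 14 bp
  240→267: 27 bp
  267→273: 6 bp
  273→287: 14 bp
  287→6 (wrap): 292-287+6 = 11 bp

[6,6,6,6,7,7,7,7,7,7,7,8,8,8,8,9,9,9,10,10,11,12,14,14,14,14,16,18,27]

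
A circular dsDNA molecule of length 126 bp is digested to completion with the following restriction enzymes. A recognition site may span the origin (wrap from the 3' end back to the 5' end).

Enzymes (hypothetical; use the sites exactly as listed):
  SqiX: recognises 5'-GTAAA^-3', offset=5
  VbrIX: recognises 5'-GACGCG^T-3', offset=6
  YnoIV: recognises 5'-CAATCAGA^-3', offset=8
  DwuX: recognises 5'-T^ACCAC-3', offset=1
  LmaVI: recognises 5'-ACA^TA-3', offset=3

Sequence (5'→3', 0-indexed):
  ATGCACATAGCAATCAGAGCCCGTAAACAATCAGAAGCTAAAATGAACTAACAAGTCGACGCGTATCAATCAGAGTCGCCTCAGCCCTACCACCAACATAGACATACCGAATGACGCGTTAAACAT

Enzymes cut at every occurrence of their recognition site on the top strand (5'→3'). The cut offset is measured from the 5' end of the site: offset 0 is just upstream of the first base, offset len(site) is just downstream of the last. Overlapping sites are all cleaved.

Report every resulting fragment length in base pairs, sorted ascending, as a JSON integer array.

[6,7,8,8,9,10,11,11,14,14,28]

Per-enzyme occurrences:
  SqiX GTAAA/5: at [22] ⇒ [27]
  VbrIX GACGCGT/6: at [57, 112] ⇒ [63, 118]
  YnoIV CAATCAGA/8: at [10, 27, 66] ⇒ [18, 35, 74]
  DwuX TACCAC/1: at [87] ⇒ [88]
  LmaVI ACATA/3: at [4, 95, 101, 122] ⇒ [7, 98, 104, 125]

Pooled cuts: [7, 18, 27, 35, 63, 74, 88, 98, 104, 118, 125]

Fragments:
  7→18: 11 bp
  18→27: 9 bp
  27→35: 8 bp
  35→63: 28 bp
  63→74: 11 bp
  74→88: 14 bp
  88→98: 10 bp
  98→104: 6 bp
  104→118: 14 bp
  118→125: 7 bp
  125→7 (wrap): 126-125+7 = 8 bp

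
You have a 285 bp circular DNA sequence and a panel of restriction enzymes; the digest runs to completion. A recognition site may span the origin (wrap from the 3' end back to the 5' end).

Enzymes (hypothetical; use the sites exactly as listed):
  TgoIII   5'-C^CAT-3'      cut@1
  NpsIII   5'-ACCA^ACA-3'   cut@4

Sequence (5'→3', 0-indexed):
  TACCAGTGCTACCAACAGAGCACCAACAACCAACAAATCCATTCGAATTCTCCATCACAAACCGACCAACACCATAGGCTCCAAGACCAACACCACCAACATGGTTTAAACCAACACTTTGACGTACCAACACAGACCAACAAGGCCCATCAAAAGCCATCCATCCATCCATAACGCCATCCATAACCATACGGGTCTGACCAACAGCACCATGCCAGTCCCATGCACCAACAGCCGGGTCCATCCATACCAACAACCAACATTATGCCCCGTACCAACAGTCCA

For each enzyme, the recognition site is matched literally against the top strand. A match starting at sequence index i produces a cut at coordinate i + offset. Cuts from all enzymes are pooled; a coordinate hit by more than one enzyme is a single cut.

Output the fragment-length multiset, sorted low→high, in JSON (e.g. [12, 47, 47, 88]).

Scan for sites:
  TgoIII CCAT/1: at [38, 51, 71, 146, 156, 160, 164, 168, 176, 180, 186, 209, 220, 240, 244, 282] ⇒ [39, 52, 72, 147, 157, 161, 165, 169, 177, 181, 187, 210, 221, 241, 245, 283]
  NpsIII ACCAACA/4: at [10, 21, 28, 64, 85, 94, 109, 125, 135, 199, 226, 248, 255, 273] ⇒ [14, 25, 32, 68, 89, 98, 113, 129, 139, 203, 230, 252, 259, 277]

All cut coordinates (distinct, sorted): [14, 25, 32, 39, 52, 68, 72, 89, 98, 113, 129, 139, 147, 157, 161, 165, 169, 177, 181, 187, 203, 210, 221, 230, 241, 245, 252, 259, 277, 283]

Fragment lengths:
  14→25: 11 bp
  25→32: 7 bp
  32→39: 7 bp
  39→52: 13 bp
  52→68: 16 bp
  68→72: 4 bp
  72→89: 17 bp
  89→98: 9 bp
  98→113: 15 bp
  113→129: 16 bp
  129→139: 10 bp
  139→147: 8 bp
  147→157: 10 bp
  157→161: 4 bp
  161→165: 4 bp
  165→169: 4 bp
  169→177: 8 bp
  177→181: 4 bp
  181→187: 6 bp
  187→203: 16 bp
  203→210: 7 bp
  210→221: 11 bp
  221→230: 9 bp
  230→241: 11 bp
  241→245: 4 bp
  245→252: 7 bp
  252→259: 7 bp
  259→277: 18 bp
  277→283: 6 bp
  283→14 (wrap): 285-283+14 = 16 bp

[4,4,4,4,4,4,6,6,7,7,7,7,7,8,8,9,9,10,10,11,11,11,13,15,16,16,16,16,17,18]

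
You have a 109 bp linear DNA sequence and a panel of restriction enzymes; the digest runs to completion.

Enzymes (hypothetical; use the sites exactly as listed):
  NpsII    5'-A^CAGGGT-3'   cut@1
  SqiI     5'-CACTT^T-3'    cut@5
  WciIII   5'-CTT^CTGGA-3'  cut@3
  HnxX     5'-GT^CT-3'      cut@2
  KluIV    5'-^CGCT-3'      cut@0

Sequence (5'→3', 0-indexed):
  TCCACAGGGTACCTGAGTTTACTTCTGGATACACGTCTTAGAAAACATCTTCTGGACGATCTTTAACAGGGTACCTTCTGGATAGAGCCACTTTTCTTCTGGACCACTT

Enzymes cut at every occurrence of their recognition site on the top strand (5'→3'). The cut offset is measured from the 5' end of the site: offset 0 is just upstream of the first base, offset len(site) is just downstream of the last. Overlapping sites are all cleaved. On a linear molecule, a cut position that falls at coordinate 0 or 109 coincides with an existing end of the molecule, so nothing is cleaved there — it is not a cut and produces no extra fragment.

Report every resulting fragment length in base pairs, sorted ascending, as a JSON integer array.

Site scan:
  NpsII ACAGGGT/1: at [3, 65] ⇒ [4, 66]
  SqiI CACTTT/5: at [88] ⇒ [93]
  WciIII CTTCTGGA/3: at [21, 48, 74, 95] ⇒ [24, 51, 77, 98]
  HnxX GTCT/2: at [34] ⇒ [36]
  KluIV (CGCT, off=0): no sites

Pooled cuts: [4, 24, 36, 51, 66, 77, 93, 98]

Fragment lengths:
  [0,4): 4 bp
  [4,24): 20 bp
  [24,36): 12 bp
  [36,51): 15 bp
  [51,66): 15 bp
  [66,77): 11 bp
  [77,93): 16 bp
  [93,98): 5 bp
  [98,109): 11 bp

[4,5,11,11,12,15,15,16,20]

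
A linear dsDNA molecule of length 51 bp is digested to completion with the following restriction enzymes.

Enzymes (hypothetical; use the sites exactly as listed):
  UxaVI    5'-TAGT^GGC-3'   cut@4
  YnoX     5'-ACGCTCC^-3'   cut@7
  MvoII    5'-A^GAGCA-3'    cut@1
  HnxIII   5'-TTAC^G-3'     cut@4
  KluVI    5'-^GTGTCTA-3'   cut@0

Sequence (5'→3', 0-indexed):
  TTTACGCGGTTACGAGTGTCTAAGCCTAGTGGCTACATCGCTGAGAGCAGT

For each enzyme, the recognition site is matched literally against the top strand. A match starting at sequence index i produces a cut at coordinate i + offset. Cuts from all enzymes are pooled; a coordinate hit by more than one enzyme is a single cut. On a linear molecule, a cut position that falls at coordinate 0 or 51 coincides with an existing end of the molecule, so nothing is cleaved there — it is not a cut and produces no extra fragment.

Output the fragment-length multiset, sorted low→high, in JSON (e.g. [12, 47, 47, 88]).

Site scan:
  UxaVI TAGTGGC/4: at [26] ⇒ [30]
  YnoX (ACGCTCC, off=7): no sites
  MvoII AGAGCA/1: at [43] ⇒ [44]
  HnxIII TTACG/4: at [1, 9] ⇒ [5, 13]
  KluVI GTGTCTA/0: at [15] ⇒ [15]

Pooled cuts: [5, 13, 15, 30, 44]

Fragment lengths:
  [0,5): 5 bp
  [5,13): 8 bp
  [13,15): 2 bp
  [15,30): 15 bp
  [30,44): 14 bp
  [44,51): 7 bp

[2,5,7,8,14,15]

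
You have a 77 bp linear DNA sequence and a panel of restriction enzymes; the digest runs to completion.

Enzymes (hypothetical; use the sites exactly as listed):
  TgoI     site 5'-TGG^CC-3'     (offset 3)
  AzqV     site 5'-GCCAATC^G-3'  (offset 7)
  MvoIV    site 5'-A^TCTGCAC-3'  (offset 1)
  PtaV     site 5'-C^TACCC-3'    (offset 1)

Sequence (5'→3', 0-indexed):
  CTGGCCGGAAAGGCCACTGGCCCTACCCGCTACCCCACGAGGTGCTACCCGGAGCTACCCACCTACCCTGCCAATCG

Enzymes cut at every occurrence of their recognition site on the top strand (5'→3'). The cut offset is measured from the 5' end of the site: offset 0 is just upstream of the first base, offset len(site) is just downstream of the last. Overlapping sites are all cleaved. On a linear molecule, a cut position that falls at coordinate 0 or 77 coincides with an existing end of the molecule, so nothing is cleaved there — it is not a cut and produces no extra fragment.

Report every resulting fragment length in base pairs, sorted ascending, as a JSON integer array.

Site scan:
  TgoI TGGCC/3: at [1, 17] ⇒ [4, 20]
  AzqV GCCAATCG/7: at [69] ⇒ [76]
  MvoIV (ATCTGCAC, off=1): no sites
  PtaV CTACCC/1: at [22, 29, 44, 54, 62] ⇒ [23, 30, 45, 55, 63]

Pooled cuts: [4, 20, 23, 30, 45, 55, 63, 76]

Fragments:
  [0,4): 4 bp
  [4,20): 16 bp
  [20,23): 3 bp
  [23,30): 7 bp
  [30,45): 15 bp
  [45,55): 10 bp
  [55,63): 8 bp
  [63,76): 13 bp
  [76,77): 1 bp

[1,3,4,7,8,10,13,15,16]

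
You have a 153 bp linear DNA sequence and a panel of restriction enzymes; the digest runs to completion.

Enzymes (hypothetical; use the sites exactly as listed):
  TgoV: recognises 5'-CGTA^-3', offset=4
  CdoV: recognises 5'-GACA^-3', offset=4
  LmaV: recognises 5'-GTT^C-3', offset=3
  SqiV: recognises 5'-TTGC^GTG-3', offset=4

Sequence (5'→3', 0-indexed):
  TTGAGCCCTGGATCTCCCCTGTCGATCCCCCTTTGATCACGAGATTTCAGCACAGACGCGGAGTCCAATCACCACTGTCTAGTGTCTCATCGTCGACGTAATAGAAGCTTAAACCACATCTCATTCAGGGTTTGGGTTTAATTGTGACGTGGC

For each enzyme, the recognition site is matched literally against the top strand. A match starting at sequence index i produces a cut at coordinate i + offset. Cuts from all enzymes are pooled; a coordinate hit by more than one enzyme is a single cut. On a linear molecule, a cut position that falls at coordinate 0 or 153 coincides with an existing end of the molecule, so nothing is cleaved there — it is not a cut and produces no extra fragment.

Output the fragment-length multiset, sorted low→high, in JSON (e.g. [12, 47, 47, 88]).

[53,100]

Site scan:
  TgoV CGTA/4: at [96] ⇒ [100]
  CdoV (GACA, off=4): no sites
  LmaV (GTTC, off=3): no sites
  SqiV (TTGCGTG, off=4): no sites

All cut coordinates (distinct, sorted): [100]

Fragment lengths:
  [0,100): 100 bp
  [100,153): 53 bp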